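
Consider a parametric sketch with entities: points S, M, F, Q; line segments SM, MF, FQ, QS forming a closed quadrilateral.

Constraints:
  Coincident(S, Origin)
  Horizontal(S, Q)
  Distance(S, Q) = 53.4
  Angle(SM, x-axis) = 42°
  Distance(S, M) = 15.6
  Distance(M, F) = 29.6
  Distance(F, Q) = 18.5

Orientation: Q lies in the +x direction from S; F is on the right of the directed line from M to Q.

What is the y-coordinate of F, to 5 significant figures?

-6.3001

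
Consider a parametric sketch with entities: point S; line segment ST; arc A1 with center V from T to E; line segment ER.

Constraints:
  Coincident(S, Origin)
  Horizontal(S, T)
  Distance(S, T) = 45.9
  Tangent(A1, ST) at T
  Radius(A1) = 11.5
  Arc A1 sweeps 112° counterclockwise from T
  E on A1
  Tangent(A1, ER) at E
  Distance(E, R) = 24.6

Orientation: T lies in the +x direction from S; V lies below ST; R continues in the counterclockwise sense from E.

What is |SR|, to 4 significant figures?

58.88

S is at the origin; S and T share the same y with |ST| = 45.9 and T on the +x side, so T = (45.90, 0.000). Tangency of A1 to ST means the radius VT is perpendicular to ST, so V = T + (0, -11.5) = (45.90, -11.50). On A1, T sits at bearing 90° from V; a 112° counterclockwise sweep puts E at bearing 202°, so E = V + 11.5·(cos 202°, sin 202°) = (35.24, -15.81). Tangency of A1 to ER means the radius VE is perpendicular to ER, so ER runs along (−sin 202°, cos 202°); with |ER| = 24.6, R = (44.45, -38.62). Then |SR| = |R − S| = 58.88.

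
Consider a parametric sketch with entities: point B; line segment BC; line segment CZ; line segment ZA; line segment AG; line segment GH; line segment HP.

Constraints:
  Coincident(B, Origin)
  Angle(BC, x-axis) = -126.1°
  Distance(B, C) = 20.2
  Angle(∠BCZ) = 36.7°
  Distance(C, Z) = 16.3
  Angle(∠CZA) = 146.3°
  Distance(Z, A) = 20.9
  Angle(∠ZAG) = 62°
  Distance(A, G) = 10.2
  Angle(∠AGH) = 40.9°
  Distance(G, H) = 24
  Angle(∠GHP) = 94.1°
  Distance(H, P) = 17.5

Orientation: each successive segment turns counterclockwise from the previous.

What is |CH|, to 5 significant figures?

33.768

B is at the origin; BC runs at -126.1° with length 20.2, so C = (-11.902, -16.321). ∠BCZ = 36.7° gives CZ at 17.200° from the x-axis; with |CZ| = 16.3, Z = (3.6693, -11.501). ∠CZA = 146.3° gives ZA at 50.900° from the x-axis; with |ZA| = 20.9, A = (16.850, 4.7180). ∠ZAG = 62.0° gives AG at 168.90° from the x-axis; with |AG| = 10.2, G = (6.8412, 6.6817). ∠AGH = 40.9° gives GH at -52.000° from the x-axis; with |GH| = 24.0, H = (21.617, -12.231). Then |CH| = |H − C| = 33.768.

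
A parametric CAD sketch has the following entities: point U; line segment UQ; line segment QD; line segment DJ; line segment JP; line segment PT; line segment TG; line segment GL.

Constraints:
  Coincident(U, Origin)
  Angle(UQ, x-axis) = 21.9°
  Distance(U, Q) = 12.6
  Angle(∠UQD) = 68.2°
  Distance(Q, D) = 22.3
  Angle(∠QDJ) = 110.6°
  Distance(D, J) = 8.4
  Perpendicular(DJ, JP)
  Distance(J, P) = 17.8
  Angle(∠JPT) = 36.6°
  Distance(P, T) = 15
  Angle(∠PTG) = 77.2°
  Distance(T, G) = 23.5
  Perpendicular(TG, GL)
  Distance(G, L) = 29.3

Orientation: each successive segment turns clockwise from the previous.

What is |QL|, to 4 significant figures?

40.69

U is at the origin; UQ runs at 21.9° with length 12.6, so Q = (11.69, 4.700). ∠UQD = 68.2° gives QD at -89.90° from the x-axis; with |QD| = 22.3, D = (11.73, -17.60). ∠QDJ = 110.6° gives DJ at -159.3° from the x-axis; with |DJ| = 8.4, J = (3.872, -20.57). DJ is perpendicular to JP, so JP runs at 110.7°; with |JP| = 17.8, P = (-2.420, -3.919). ∠JPT = 36.6° gives PT at -32.70° from the x-axis; with |PT| = 15.0, T = (10.20, -12.02). ∠PTG = 77.2° gives TG at -135.5° from the x-axis; with |TG| = 23.5, G = (-6.559, -28.49). TG is perpendicular to GL, so GL runs at 134.5°; with |GL| = 29.3, L = (-27.10, -7.595). Then |QL| = |L − Q| = 40.69.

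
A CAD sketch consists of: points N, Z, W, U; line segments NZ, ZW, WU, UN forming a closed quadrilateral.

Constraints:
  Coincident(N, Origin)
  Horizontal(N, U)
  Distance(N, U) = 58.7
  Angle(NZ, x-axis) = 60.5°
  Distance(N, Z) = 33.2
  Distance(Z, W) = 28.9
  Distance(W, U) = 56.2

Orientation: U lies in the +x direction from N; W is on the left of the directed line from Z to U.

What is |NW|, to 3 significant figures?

61.8

N is at the origin; NU is horizontal with |NU| = 58.7 and U in +x, so U = (58.7, 0). NZ runs at 60.5° with |NZ| = 33.2, so Z = (16.3, 28.9). W is determined by |ZW| = 28.9 and |WU| = 56.2 together: it lies at the intersection of circle(Z, 28.9) and circle(U, 56.2). With |ZU| = 51.3, the foot of the radical line on ZU is 2.98 from Z and the perpendicular offset is √(28.9² − 2.98²) = 28.7. Taking the left-of-ZU solution: W = (35.0, 51.0).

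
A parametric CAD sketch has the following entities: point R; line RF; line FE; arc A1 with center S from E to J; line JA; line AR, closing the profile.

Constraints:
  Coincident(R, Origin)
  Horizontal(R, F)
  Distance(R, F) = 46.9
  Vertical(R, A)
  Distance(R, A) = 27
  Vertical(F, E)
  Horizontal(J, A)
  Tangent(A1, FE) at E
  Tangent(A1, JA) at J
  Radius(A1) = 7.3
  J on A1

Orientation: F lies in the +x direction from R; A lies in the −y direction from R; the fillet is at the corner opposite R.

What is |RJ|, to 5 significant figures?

47.929

R is at the origin; R and F share the same y with |RF| = 46.9 and F on the +x side, so F = (46.900, 0.0000). R and A share the same x with |RA| = 27.0 and A on the −y side, so A = (0.0000, -27.000). The virtual corner opposite R is at (46.900, -27.000). Since A1 is tangent to FE there, SE ⟂ FE and tangency of A1 to JA means the radius SJ is perpendicular to JA, with radius 7.3, so the center S sits 7.3 in from both sides at S = (39.600, -19.700). That places the tangent points at E = (46.900, -19.700) on FE and J = (39.600, -27.000) on JA. Then |RJ| = |J − R| = 47.929.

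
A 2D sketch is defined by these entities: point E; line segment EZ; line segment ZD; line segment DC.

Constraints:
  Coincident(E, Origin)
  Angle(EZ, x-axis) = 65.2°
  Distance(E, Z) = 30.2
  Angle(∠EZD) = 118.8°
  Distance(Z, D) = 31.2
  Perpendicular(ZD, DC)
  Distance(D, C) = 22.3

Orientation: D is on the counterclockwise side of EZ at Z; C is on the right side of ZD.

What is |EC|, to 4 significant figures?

66.87

E is at the origin; EZ runs at 65.2° with length 30.2, so Z = 30.2·(cos 65.2°, sin 65.2°) = (12.67, 27.41). ∠EZD = 118.8°, so ZD runs at 65.2° + (180° − 118.8°) = 126.4° from the x-axis; with |ZD| = 31.2, D = Z + 31.2·(cos 126.4°, sin 126.4°) = (-5.847, 52.53). ZD ⟂ DC; with |DC| = 22.3 on the right of ZD, C = D + 22.3·(0.8049, 0.5934) = (12.10, 65.76). Then |EC| = |C − E| = 66.87.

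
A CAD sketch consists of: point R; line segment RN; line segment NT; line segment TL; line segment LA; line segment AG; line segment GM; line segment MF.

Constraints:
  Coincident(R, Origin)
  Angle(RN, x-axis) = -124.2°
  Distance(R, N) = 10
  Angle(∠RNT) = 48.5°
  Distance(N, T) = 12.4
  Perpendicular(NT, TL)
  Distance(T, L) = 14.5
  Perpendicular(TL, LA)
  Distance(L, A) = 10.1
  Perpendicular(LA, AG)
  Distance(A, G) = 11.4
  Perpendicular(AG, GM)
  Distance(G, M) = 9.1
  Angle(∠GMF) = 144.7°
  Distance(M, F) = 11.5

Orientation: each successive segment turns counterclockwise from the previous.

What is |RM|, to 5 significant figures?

6.4852

R is at the origin; RN runs at -124.2° with length 10.0, so N = (-5.6208, -8.2708). ∠RNT = 48.5° gives NT at 7.3000° from the x-axis; with |NT| = 12.4, T = (6.6787, -6.6952). NT is perpendicular to TL, so TL runs at 97.300°; with |TL| = 14.5, L = (4.8362, 7.6873). TL ⟂ LA, so LA runs at -172.70°; with |LA| = 10.1, A = (-5.1819, 6.4039). The perpendicularity gives AG at right angles to LA, so AG runs at -82.700°; with |AG| = 11.4, G = (-3.7334, -4.9037). AG is perpendicular to GM, so GM runs at 7.3000°; with |GM| = 9.1, M = (5.2929, -3.7474). Then |RM| = |M − R| = 6.4852.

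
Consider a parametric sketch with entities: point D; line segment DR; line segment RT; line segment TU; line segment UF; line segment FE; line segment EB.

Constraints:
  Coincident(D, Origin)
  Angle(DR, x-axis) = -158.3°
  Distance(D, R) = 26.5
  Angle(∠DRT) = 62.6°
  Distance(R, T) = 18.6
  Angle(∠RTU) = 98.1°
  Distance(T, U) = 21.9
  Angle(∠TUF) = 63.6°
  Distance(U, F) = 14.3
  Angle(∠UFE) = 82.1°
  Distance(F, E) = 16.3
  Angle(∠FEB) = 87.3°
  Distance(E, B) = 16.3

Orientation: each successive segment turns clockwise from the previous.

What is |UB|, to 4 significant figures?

13.73

D is at the origin; DR runs at -158.3° with length 26.5, so R = (-24.62, -9.798). ∠DRT = 62.6° gives RT at 84.30° from the x-axis; with |RT| = 18.6, T = (-22.77, 8.710). ∠RTU = 98.1° gives TU at 2.400° from the x-axis; with |TU| = 21.9, U = (-0.8939, 9.627). ∠TUF = 63.6° gives UF at -114.0° from the x-axis; with |UF| = 14.3, F = (-6.710, -3.437). ∠UFE = 82.1° gives FE at 148.1° from the x-axis; with |FE| = 16.3, E = (-20.55, 5.177). ∠FEB = 87.3° gives EB at 55.40° from the x-axis; with |EB| = 16.3, B = (-11.29, 18.59). Then |UB| = |B − U| = 13.73.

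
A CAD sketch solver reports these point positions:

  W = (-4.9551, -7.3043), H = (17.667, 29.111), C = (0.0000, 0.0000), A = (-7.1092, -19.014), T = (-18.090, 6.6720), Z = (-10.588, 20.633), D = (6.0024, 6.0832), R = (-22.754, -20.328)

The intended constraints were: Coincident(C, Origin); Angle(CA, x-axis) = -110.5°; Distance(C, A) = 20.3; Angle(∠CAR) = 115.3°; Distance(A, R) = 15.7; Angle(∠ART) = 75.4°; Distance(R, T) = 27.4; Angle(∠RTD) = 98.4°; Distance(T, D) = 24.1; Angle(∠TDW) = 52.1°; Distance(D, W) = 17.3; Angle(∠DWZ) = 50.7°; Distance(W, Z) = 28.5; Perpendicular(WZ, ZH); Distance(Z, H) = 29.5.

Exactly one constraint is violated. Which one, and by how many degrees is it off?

Perpendicular(WZ, ZH) — off by 5.30°.

C = (0.00, 0.00) ✓; CA at -110.5° ✓; |CA| = 20.30 ✓; ∠CAR = 115.3° ✓; |AR| = 15.70 ✓; ∠ART = 75.40° ✓; |RT| = 27.40 ✓; ∠RTD = 98.40° ✓; |TD| = 24.10 ✓; ∠TDW = 52.10° ✓; |DW| = 17.30 ✓; ∠DWZ = 50.70° ✓; |WZ| = 28.50 ✓; ∠(WZ, ZH) = 84.70° ✗; |ZH| = 29.50 ✓.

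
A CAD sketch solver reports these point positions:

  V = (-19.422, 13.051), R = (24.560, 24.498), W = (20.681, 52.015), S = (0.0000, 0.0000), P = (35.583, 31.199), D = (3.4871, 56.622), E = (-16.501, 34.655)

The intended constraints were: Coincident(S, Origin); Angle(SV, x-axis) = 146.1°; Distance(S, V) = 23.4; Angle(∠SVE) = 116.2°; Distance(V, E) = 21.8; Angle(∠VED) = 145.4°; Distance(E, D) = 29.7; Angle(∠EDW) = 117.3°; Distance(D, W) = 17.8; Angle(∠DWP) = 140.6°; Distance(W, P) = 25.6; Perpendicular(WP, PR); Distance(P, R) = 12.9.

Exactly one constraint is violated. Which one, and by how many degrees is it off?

Perpendicular(WP, PR) — off by 4.30°.

S = (0.00, 0.00) ✓; SV at 146.1° ✓; |SV| = 23.40 ✓; ∠SVE = 116.2° ✓; |VE| = 21.80 ✓; ∠VED = 145.4° ✓; |ED| = 29.70 ✓; ∠EDW = 117.3° ✓; |DW| = 17.80 ✓; ∠DWP = 140.6° ✓; |WP| = 25.60 ✓; ∠(WP, PR) = 94.30° ✗; |PR| = 12.90 ✓.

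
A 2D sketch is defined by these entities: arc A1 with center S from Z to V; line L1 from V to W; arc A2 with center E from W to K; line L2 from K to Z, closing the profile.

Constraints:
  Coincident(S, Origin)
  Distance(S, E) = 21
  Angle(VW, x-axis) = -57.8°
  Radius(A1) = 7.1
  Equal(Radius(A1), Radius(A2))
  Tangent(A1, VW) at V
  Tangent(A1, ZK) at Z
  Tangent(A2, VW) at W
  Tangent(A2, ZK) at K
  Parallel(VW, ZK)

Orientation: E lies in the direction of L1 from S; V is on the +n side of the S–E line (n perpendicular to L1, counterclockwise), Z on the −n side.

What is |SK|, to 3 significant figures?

22.2

Tangency of A1 to both parallel lines with radius 7.1 puts V and Z at S ± 7.1·n: V = (6.01, 3.78), Z = (-6.01, -3.78). Equal radii place W and K the same way about E: W = E + 7.1·n = (17.2, -14.0), K = E − 7.1·n = (5.18, -21.6). Then |SK| = |K − S| = 22.2.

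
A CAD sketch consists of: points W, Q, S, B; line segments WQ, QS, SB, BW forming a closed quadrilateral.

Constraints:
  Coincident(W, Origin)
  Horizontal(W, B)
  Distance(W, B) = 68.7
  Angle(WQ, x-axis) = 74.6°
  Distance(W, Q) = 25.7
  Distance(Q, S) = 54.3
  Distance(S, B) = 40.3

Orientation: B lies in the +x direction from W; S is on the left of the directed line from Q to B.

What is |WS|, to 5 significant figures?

70.968

Checks: |QS| = 54.30 ✓; |SB| = 40.30 ✓.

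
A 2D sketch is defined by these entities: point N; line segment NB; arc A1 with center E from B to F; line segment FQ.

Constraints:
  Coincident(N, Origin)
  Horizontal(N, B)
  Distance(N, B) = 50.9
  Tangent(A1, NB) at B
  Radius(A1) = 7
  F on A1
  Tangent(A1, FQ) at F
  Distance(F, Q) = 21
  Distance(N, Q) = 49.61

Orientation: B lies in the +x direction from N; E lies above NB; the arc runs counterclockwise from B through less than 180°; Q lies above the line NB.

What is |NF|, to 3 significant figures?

57.2

Checks: |EF| = 7.000 ✓; ∠(EF, FQ) = 90.00° ✓; |FQ| = 21.00 ✓; |NQ| = 49.61 ✓.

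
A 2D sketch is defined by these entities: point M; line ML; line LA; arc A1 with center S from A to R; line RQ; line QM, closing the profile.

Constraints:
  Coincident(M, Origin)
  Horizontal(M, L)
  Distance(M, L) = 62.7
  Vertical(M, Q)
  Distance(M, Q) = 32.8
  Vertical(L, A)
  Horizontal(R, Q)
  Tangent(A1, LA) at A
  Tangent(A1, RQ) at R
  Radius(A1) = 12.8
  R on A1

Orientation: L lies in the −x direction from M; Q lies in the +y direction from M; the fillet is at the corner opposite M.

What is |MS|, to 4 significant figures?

53.76

MQ is vertical with |MQ| = 32.8 and Q on the +y side, so Q = (0.000, 32.80). The virtual corner opposite M is at (-62.70, 32.80). The tangent condition forces SA to be normal to LA and the tangent condition forces SR to be normal to RQ, with radius 12.8, so the center S sits 12.8 in from both sides at S = (-49.90, 20.00). Then |MS| = |S − M| = 53.76.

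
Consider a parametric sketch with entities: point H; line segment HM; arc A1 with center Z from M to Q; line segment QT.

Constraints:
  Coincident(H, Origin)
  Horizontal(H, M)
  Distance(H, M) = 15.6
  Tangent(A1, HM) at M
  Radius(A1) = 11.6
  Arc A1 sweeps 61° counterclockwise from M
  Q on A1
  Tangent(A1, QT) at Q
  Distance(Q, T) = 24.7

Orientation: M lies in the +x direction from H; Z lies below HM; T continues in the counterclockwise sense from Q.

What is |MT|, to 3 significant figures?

35.4

On A1, M sits at bearing 90° from Z; a 61° counterclockwise sweep puts Q at bearing 151°, so Q = Z + 11.6·(cos 151°, sin 151°) = (5.45, -5.98). Since A1 is tangent to QT there, ZQ ⟂ QT, so QT runs along (−sin 151°, cos 151°); with |QT| = 24.7, T = (-6.52, -27.6). Then |MT| = |T − M| = 35.4.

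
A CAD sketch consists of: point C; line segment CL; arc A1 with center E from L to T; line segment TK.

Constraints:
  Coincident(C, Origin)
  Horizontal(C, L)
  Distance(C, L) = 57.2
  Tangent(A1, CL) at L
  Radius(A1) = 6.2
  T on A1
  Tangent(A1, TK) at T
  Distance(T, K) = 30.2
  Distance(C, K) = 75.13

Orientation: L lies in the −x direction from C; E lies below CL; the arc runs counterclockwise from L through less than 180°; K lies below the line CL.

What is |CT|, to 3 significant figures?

63.6

Checks: ∠(EL, LC) = 90.00° ✓; |ET| = 6.200 ✓; ∠(ET, TK) = 90.00° ✓; |TK| = 30.20 ✓; |CK| = 75.13 ✓.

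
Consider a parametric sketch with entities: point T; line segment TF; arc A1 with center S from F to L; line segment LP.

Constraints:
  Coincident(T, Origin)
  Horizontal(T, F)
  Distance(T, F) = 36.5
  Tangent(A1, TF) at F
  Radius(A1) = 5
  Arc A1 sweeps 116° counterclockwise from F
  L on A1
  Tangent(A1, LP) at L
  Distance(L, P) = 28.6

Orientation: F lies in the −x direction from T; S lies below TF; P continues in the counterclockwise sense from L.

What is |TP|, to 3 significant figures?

43.5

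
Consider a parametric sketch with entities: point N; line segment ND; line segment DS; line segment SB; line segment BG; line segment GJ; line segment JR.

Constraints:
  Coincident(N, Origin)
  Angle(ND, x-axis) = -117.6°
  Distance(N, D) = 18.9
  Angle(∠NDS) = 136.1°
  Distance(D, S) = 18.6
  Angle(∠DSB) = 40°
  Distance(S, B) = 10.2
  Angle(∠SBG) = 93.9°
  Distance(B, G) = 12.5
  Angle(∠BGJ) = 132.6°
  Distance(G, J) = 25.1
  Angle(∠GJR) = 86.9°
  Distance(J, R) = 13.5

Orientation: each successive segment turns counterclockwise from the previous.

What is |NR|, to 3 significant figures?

49.7

∠BGJ = 132.6° gives GJ at -160° from the x-axis; with |GJ| = 25.1, J = (-34.1, -28.0). ∠GJR = 86.9° gives JR at -67.1° from the x-axis; with |JR| = 13.5, R = (-28.9, -40.4). Then |NR| = |R − N| = 49.7.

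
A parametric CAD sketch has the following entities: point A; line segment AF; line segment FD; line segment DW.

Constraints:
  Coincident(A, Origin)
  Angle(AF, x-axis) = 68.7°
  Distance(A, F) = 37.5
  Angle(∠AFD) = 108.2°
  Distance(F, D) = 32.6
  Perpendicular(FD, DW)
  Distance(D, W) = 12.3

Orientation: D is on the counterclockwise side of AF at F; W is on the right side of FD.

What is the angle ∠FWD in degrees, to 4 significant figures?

69.33°

A is at the origin; AF runs at 68.7° with length 37.5, so F = 37.5·(cos 68.7°, sin 68.7°) = (13.62, 34.94). ∠AFD = 108.2°, so FD runs at 68.7° + (180° − 108.2°) = 140.5° from the x-axis; with |FD| = 32.6, D = F + 32.6·(cos 140.5°, sin 140.5°) = (-11.53, 55.67). FD ⟂ DW; with |DW| = 12.3 on the right of FD, W = D + 12.3·(0.6361, 0.7716) = (-3.709, 65.17). Then cos ∠FWD = WF·WD / (|WF||WD|), giving 69.33°.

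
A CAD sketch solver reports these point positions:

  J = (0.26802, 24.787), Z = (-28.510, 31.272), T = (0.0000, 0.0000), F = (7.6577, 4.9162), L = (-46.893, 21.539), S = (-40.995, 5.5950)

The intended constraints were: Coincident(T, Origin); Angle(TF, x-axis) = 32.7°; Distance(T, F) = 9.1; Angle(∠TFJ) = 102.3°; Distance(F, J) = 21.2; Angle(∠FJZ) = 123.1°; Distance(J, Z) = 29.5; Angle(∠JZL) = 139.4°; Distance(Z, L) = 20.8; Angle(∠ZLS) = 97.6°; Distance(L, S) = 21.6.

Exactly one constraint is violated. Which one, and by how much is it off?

Distance(L, S) = 21.6 — off by 4.60.

T = (0.00, 0.00) ✓; TF at 32.70° ✓; |TF| = 9.100 ✓; ∠TFJ = 102.3° ✓; |FJ| = 21.20 ✓; ∠FJZ = 123.1° ✓; |JZ| = 29.50 ✓; ∠JZL = 139.4° ✓; |ZL| = 20.80 ✓; ∠ZLS = 97.60° ✓; |LS| = 17.00 ✗.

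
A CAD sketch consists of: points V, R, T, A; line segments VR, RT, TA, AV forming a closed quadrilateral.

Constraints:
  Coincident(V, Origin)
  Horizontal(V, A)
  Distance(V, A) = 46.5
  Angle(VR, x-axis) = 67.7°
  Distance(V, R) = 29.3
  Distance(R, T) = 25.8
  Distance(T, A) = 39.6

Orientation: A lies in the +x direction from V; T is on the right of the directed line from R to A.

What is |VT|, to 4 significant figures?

7.128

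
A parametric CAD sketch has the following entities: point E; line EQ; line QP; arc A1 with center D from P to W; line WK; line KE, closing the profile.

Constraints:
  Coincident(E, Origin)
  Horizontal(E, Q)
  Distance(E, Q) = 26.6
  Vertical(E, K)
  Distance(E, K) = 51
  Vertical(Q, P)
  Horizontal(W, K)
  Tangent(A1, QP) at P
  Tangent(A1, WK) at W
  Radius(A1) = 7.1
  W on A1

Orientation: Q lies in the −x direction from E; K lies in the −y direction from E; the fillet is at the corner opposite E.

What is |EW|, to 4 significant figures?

54.60

The virtual corner opposite E is at (-26.60, -51.00). The tangent condition forces DP to be normal to QP and since A1 is tangent to WK there, DW ⟂ WK, with radius 7.1, so the center D sits 7.1 in from both sides at D = (-19.50, -43.90). That places the tangent points at P = (-26.60, -43.90) on QP and W = (-19.50, -51.00) on WK. Then |EW| = |W − E| = 54.60.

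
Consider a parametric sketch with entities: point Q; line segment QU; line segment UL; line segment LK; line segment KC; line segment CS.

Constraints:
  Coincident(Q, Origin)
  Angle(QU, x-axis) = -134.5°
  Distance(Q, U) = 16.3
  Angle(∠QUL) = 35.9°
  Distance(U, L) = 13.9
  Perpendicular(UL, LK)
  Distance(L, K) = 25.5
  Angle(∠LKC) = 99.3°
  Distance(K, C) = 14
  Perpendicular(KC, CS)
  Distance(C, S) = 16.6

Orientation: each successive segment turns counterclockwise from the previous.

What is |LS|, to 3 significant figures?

20.0

∠LKC = 99.3° gives KC at -180° from the x-axis; with |KC| = 14.0, C = (-16.0, 15.8). The perpendicularity gives CS at right angles to KC, so CS runs at -89.7°; with |CS| = 16.6, S = (-15.9, -0.838). Then |LS| = |S − L| = 20.0.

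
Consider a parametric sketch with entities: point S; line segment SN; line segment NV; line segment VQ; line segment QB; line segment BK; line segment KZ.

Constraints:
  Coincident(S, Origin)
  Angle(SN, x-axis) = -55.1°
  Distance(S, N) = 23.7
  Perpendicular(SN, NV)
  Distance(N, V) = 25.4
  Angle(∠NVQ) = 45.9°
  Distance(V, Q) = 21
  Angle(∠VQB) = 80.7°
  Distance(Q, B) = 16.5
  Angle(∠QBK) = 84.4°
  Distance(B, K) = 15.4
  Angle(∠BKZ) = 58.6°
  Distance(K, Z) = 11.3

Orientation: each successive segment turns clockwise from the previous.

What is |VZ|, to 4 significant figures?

12.47

∠QBK = 84.4° gives BK at -114.1° from the x-axis; with |BK| = 15.4, K = (5.445, -32.53). ∠BKZ = 58.6° gives KZ at 124.5° from the x-axis; with |KZ| = 11.3, Z = (-0.9558, -23.22). Then |VZ| = |Z − V| = 12.47.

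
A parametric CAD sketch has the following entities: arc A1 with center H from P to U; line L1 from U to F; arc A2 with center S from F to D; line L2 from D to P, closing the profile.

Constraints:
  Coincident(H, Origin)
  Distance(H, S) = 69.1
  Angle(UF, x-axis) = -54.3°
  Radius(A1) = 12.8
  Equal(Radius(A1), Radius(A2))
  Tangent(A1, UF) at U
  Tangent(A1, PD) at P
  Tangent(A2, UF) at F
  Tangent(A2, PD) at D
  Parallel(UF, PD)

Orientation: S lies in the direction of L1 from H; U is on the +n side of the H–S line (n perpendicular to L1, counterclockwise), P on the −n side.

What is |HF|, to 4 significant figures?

70.28

The slot axis is L1's direction at -54.3°, so u = (cos -54.3°, sin -54.3°) = (0.5835, -0.8121) and n = (−sin -54.3°, cos -54.3°) = (0.8121, 0.5835). H is at the origin and S lies 69.1 along u from H, so S = 69.1·u = (40.32, -56.11). Tangency of A1 to both parallel lines with radius 12.8 puts U and P at H ± 12.8·n: U = (10.39, 7.469), P = (-10.39, -7.469). Equal radii place F and D the same way about S: F = S + 12.8·n = (50.72, -48.65), D = S − 12.8·n = (29.93, -63.58). Then |HF| = |F − H| = 70.28.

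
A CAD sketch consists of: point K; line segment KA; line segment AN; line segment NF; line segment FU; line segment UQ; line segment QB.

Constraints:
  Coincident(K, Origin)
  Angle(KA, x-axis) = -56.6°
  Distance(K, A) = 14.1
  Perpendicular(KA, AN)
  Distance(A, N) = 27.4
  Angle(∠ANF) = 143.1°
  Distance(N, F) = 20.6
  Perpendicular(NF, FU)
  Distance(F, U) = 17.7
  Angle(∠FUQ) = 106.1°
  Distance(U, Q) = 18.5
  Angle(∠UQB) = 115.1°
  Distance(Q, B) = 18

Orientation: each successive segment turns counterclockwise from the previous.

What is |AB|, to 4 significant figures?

14.74

K is at the origin; KA runs at -56.6° with length 14.1, so A = (7.762, -11.77). KA ⟂ AN, so AN runs at 33.40°; with |AN| = 27.4, N = (30.64, 3.312). ∠ANF = 143.1° gives NF at 70.30° from the x-axis; with |NF| = 20.6, F = (37.58, 22.71). NF ⟂ FU, so FU runs at 160.3°; with |FU| = 17.7, U = (20.92, 28.67). ∠FUQ = 106.1° gives UQ at -125.8° from the x-axis; with |UQ| = 18.5, Q = (10.10, 13.67). ∠UQB = 115.1° gives QB at -60.90° from the x-axis; with |QB| = 18.0, B = (18.85, -2.060). Then |AB| = |B − A| = 14.74.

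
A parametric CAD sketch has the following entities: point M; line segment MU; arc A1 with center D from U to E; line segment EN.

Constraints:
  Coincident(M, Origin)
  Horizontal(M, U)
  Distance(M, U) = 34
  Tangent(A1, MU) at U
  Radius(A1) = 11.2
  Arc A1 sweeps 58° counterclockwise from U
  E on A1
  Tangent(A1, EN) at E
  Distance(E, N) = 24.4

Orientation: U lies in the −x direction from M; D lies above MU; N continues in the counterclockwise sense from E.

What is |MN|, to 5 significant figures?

28.420

M is at the origin; M and U share the same y with |MU| = 34.0 and U on the −x side, so U = (-34.000, 0.0000). Tangency of A1 to MU means the radius DU is perpendicular to MU, so D = U + (0, 11.2) = (-34.000, 11.200). On A1, U sits at bearing -90° from D; a 58° counterclockwise sweep puts E at bearing -32°, so E = D + 11.2·(cos -32°, sin -32°) = (-24.502, 5.2649). A1 meets EN tangentially, so DE is at right angles to EN, so EN runs along (−sin -32°, cos -32°); with |EN| = 24.4, N = (-11.572, 25.957). Then |MN| = |N − M| = 28.420.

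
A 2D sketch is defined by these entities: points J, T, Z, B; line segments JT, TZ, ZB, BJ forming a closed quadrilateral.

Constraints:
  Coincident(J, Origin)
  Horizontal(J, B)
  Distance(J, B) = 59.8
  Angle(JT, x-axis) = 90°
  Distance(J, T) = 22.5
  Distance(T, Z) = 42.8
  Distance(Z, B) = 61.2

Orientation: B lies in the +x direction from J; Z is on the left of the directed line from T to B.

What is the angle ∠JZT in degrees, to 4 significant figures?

14.83°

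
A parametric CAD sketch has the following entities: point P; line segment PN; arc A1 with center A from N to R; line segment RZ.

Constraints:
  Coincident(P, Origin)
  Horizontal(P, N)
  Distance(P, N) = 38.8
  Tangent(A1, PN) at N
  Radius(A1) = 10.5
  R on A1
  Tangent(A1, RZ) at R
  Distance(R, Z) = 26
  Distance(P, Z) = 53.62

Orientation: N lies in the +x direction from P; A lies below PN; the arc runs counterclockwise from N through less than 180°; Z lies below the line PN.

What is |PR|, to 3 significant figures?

32.0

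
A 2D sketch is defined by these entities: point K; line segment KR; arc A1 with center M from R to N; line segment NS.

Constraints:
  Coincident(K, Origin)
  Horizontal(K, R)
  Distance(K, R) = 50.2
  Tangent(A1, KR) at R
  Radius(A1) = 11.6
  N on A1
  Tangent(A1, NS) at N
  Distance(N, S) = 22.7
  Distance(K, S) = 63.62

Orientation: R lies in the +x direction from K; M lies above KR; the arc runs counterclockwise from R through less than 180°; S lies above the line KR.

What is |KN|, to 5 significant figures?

62.960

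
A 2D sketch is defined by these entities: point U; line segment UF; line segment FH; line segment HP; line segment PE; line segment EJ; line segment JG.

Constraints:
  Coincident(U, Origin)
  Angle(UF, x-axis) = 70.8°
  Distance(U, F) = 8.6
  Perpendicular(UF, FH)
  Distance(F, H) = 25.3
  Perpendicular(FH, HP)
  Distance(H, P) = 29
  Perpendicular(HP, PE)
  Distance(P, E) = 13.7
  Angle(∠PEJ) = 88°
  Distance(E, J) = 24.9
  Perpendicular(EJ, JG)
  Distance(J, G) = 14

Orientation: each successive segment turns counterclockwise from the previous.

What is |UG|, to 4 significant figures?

26.76

U is at the origin; UF runs at 70.8° with length 8.6, so F = (2.828, 8.122). UF ⟂ FH, so FH runs at 160.8°; with |FH| = 25.3, H = (-21.06, 16.44). FH ⟂ HP, so HP runs at -109.2°; with |HP| = 29.0, P = (-30.60, -10.94). The perpendicularity gives PE at right angles to HP, so PE runs at -19.20°; with |PE| = 13.7, E = (-17.66, -15.45). ∠PEJ = 88.0° gives EJ at 72.80° from the x-axis; with |EJ| = 24.9, J = (-10.30, 8.336). The perpendicularity gives JG at right angles to EJ, so JG runs at 162.8°; with |JG| = 14.0, G = (-23.67, 12.48). Then |UG| = |G − U| = 26.76.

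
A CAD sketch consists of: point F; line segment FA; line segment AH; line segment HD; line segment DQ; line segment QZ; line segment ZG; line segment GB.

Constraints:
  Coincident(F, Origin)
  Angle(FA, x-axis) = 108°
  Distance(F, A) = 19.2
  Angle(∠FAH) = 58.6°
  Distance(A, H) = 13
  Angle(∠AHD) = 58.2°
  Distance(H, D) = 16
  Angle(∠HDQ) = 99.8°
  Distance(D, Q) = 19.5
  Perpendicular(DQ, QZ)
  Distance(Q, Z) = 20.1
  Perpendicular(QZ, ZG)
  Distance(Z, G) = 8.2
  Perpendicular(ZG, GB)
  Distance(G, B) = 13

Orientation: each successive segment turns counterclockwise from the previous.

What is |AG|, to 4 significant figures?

9.412

F is at the origin; FA runs at 108.0° with length 19.2, so A = (-5.933, 18.26). ∠FAH = 58.6° gives AH at -130.6° from the x-axis; with |AH| = 13.0, H = (-14.39, 8.390). ∠AHD = 58.2° gives HD at -8.800° from the x-axis; with |HD| = 16.0, D = (1.418, 5.942). ∠HDQ = 99.8° gives DQ at 71.40° from the x-axis; with |DQ| = 19.5, Q = (7.638, 24.42). DQ is perpendicular to QZ, so QZ runs at 161.4°; with |QZ| = 20.1, Z = (-11.41, 30.83). QZ is perpendicular to ZG, so ZG runs at -108.6°; with |ZG| = 8.2, G = (-14.03, 23.06). Then |AG| = |G − A| = 9.412.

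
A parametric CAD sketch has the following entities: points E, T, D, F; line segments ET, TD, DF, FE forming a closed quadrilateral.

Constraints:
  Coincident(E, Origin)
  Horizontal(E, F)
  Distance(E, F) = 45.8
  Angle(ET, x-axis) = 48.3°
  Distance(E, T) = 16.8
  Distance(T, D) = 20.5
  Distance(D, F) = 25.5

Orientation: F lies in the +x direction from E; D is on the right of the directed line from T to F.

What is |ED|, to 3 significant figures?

21.6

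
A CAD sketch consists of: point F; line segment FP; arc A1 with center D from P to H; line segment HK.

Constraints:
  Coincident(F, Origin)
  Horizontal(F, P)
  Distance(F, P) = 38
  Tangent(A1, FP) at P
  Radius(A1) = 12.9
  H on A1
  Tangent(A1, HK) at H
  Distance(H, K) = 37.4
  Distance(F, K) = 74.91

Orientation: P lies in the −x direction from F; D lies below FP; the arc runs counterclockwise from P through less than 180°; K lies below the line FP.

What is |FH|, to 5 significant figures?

51.611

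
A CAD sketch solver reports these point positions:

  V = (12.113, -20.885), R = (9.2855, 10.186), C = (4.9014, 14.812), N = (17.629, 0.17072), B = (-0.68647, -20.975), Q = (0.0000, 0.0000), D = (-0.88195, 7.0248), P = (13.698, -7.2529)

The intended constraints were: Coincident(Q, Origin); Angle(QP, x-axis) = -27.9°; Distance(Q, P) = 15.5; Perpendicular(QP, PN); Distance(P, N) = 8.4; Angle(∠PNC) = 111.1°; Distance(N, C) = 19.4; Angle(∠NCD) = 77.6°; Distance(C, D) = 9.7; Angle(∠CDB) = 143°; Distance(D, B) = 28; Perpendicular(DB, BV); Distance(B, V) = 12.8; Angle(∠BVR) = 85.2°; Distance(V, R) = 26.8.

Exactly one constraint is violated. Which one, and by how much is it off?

Distance(V, R) = 26.8 — off by 4.40.

Q = (0.00, 0.00) ✓; QP at -27.90° ✓; |QP| = 15.50 ✓; ∠(QP, PN) = 90.00° ✓; |PN| = 8.400 ✓; ∠PNC = 111.1° ✓; |NC| = 19.40 ✓; ∠NCD = 77.60° ✓; |CD| = 9.700 ✓; ∠CDB = 143.0° ✓; |DB| = 28.00 ✓; ∠(DB, BV) = 90.00° ✓; |BV| = 12.80 ✓; ∠BVR = 85.20° ✓; |VR| = 31.20 ✗.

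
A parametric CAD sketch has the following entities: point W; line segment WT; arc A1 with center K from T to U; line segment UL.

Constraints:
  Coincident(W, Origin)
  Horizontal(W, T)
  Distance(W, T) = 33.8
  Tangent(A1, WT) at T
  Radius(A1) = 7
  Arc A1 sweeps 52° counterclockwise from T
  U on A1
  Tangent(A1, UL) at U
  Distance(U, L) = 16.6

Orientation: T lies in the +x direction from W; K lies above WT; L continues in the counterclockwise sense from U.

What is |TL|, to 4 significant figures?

22.28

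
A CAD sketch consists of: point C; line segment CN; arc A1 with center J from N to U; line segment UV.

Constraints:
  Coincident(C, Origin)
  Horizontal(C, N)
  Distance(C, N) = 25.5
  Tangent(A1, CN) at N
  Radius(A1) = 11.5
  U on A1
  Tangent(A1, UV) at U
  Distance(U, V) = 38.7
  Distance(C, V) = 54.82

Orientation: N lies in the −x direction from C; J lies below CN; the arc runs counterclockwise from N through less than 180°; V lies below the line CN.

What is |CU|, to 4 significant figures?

39.47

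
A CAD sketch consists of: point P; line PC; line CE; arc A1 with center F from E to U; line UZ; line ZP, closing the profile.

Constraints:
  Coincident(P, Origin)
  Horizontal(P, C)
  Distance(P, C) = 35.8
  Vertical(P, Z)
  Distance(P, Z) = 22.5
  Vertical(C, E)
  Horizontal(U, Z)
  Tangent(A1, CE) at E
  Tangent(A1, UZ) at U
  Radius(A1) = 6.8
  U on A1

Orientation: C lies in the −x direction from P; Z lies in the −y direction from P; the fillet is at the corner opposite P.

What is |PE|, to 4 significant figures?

39.09

P is at the origin; PC is horizontal with |PC| = 35.8 and C on the −x side, so C = (-35.80, 0.000). P and Z share the same x with |PZ| = 22.5 and Z on the −y side, so Z = (0.000, -22.50). The virtual corner opposite P is at (-35.80, -22.50). Since A1 is tangent to CE there, FE ⟂ CE and the tangent condition forces FU to be normal to UZ, with radius 6.8, so the center F sits 6.8 in from both sides at F = (-29.00, -15.70). That places the tangent points at E = (-35.80, -15.70) on CE and U = (-29.00, -22.50) on UZ. Then |PE| = |E − P| = 39.09.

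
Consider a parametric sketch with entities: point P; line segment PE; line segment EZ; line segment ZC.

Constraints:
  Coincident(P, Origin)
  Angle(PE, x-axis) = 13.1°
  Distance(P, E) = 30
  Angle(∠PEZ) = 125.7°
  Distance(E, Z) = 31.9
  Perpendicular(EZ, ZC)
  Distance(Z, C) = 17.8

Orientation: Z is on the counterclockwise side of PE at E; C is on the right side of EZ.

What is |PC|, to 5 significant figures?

64.951

P is at the origin; PE runs at 13.1° with length 30.0, so E = 30.0·(cos 13.1°, sin 13.1°) = (29.219, 6.7995). ∠PEZ = 125.7°, so EZ runs at 13.1° + (180° − 125.7°) = 67.400° from the x-axis; with |EZ| = 31.9, Z = E + 31.9·(cos 67.400°, sin 67.400°) = (41.478, 36.250). EZ is perpendicular to ZC; with |ZC| = 17.8 on the right of EZ, C = Z + 17.8·(0.92321, -0.38430) = (57.911, 29.409). Then |PC| = |C − P| = 64.951.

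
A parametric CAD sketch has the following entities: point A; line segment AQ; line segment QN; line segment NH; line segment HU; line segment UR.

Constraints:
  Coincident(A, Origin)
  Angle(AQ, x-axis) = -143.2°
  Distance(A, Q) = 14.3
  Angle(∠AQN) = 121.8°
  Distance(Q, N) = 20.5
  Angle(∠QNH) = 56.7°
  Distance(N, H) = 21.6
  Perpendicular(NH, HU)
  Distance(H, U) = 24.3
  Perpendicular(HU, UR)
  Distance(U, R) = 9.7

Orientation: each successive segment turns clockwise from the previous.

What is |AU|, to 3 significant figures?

8.51

A is at the origin; AQ runs at -143.2° with length 14.3, so Q = (-11.5, -8.57). ∠AQN = 121.8° gives QN at 159° from the x-axis; with |QN| = 20.5, N = (-30.5, -1.09). ∠QNH = 56.7° gives NH at 35.3° from the x-axis; with |NH| = 21.6, H = (-12.9, 11.4). NH ⟂ HU, so HU runs at -54.7°; with |HU| = 24.3, U = (1.13, -8.44). Then |AU| = |U − A| = 8.51.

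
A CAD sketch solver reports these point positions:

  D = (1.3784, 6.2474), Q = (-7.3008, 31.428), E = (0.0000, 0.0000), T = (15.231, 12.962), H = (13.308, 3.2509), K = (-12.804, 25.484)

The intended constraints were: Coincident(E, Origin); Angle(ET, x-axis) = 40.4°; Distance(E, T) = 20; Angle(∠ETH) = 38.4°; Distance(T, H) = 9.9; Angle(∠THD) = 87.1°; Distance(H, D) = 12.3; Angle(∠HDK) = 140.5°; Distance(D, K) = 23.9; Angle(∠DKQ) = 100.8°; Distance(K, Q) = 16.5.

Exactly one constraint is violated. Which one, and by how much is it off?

Distance(K, Q) = 16.5 — off by 8.40.

E = (0.00, 0.00) ✓; ET at 40.40° ✓; |ET| = 20.00 ✓; ∠ETH = 38.40° ✓; |TH| = 9.900 ✓; ∠THD = 87.10° ✓; |HD| = 12.30 ✓; ∠HDK = 140.5° ✓; |DK| = 23.90 ✓; ∠DKQ = 100.8° ✓; |KQ| = 8.100 ✗.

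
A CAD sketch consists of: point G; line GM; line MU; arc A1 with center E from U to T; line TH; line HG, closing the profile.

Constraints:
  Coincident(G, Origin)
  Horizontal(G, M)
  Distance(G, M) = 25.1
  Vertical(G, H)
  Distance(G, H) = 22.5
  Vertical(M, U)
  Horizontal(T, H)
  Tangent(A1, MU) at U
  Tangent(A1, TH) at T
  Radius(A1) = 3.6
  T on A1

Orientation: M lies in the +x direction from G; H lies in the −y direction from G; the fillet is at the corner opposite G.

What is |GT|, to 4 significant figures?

31.12

The virtual corner opposite G is at (25.10, -22.50). Since A1 is tangent to MU there, EU ⟂ MU and tangency of A1 to TH means the radius ET is perpendicular to TH, with radius 3.6, so the center E sits 3.6 in from both sides at E = (21.50, -18.90). That places the tangent points at U = (25.10, -18.90) on MU and T = (21.50, -22.50) on TH. Then |GT| = |T − G| = 31.12.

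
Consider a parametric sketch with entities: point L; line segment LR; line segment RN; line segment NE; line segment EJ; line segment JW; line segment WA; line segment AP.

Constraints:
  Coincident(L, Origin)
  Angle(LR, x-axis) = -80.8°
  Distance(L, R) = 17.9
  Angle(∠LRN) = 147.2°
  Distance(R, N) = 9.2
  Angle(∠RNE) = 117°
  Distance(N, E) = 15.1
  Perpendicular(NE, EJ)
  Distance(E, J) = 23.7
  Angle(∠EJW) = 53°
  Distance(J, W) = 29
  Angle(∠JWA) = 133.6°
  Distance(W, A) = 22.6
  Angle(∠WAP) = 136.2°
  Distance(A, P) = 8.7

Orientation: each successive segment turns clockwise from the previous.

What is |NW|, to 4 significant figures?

10.20

L is at the origin; LR runs at -80.8° with length 17.9, so R = (2.862, -17.67). ∠LRN = 147.2° gives RN at -113.6° from the x-axis; with |RN| = 9.2, N = (-0.8213, -26.10). ∠RNE = 117.0° gives NE at -176.6° from the x-axis; with |NE| = 15.1, E = (-15.89, -27.00). NE is perpendicular to EJ, so EJ runs at 93.40°; with |EJ| = 23.7, J = (-17.30, -3.338). ∠EJW = 53.0° gives JW at -33.60° from the x-axis; with |JW| = 29.0, W = (6.854, -19.39). Then |NW| = |W − N| = 10.20.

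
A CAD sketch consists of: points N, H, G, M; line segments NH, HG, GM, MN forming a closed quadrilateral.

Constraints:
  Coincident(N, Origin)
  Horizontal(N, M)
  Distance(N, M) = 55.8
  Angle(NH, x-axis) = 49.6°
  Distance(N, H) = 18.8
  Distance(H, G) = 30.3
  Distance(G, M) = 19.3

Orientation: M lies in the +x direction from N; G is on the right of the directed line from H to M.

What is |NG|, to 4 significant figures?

36.95

Checks: |HG| = 30.30 ✓; |GM| = 19.30 ✓.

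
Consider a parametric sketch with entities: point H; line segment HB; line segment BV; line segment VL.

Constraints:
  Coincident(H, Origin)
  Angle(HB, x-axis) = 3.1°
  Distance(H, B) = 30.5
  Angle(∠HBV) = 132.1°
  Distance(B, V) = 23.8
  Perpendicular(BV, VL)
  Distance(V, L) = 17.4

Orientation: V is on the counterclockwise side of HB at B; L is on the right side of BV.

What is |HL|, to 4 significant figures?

59.67

∠HBV = 132.1°, so BV runs at 3.1° + (180° − 132.1°) = 51.00° from the x-axis; with |BV| = 23.8, V = B + 23.8·(cos 51.00°, sin 51.00°) = (45.43, 20.15). BV is perpendicular to VL; with |VL| = 17.4 on the right of BV, L = V + 17.4·(0.7771, -0.6293) = (58.96, 9.195). Then |HL| = |L − H| = 59.67.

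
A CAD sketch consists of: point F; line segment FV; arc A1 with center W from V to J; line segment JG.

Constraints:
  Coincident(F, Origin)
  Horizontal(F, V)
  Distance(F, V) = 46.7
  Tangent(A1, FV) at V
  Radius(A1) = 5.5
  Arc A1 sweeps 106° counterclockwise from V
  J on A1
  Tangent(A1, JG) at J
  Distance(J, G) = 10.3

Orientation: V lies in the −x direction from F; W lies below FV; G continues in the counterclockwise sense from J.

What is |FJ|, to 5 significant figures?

52.458

F is at the origin; F and V share the same y with |FV| = 46.7 and V on the −x side, so V = (-46.700, 0.0000). Tangency of A1 to FV means the radius WV is perpendicular to FV, so W = V + (0, -5.5) = (-46.700, -5.5000). On A1, V sits at bearing 90° from W; a 106° counterclockwise sweep puts J at bearing 196°, so J = W + 5.5·(cos 196°, sin 196°) = (-51.987, -7.0160). Then |FJ| = |J − F| = 52.458.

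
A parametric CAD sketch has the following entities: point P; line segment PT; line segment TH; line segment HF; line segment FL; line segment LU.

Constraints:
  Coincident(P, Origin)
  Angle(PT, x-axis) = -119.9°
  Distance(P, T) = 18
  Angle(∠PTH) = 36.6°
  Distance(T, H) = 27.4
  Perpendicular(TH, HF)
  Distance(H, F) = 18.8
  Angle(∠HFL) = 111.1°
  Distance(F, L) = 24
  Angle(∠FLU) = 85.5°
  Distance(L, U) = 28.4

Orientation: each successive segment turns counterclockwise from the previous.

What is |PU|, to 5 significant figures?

20.460

P is at the origin; PT runs at -119.9° with length 18.0, so T = (-8.9728, -15.604). ∠PTH = 36.6° gives TH at 23.500° from the x-axis; with |TH| = 27.4, H = (16.155, -4.6784). TH ⟂ HF, so HF runs at 113.50°; with |HF| = 18.8, F = (8.6582, 12.562). ∠HFL = 111.1° gives FL at -177.60° from the x-axis; with |FL| = 24.0, L = (-15.321, 11.557). ∠FLU = 85.5° gives LU at -83.100° from the x-axis; with |LU| = 28.4, U = (-11.909, -16.637). Then |PU| = |U − P| = 20.460.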